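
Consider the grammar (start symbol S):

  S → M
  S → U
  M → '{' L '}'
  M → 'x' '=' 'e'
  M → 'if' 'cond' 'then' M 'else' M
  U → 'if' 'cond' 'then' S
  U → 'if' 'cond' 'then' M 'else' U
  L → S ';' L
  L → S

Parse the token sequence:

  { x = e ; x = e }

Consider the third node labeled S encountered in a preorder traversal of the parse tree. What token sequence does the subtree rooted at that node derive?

x = e

[S [M { [L [S [M x = e]] ; [L [S [M x = e]]]] }]]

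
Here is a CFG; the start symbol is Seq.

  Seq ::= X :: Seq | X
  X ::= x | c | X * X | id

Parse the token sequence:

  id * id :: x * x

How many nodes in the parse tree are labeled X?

6

[Seq [X [X id] * [X id]] :: [Seq [X [X x] * [X x]]]]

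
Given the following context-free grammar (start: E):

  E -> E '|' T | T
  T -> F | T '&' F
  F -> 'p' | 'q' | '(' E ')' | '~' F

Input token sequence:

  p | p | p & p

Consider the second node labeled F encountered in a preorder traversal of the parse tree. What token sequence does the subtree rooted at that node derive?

[E [E [E [T [F p]]] | [T [F p]]] | [T [T [F p]] & [F p]]]

p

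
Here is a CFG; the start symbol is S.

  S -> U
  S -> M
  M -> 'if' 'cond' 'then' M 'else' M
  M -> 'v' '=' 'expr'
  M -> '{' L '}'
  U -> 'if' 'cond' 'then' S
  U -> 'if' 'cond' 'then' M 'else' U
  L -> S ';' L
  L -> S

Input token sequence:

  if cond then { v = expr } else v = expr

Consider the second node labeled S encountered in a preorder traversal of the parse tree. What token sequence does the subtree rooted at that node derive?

v = expr

[S [M if cond then [M { [L [S [M v = expr]]] }] else [M v = expr]]]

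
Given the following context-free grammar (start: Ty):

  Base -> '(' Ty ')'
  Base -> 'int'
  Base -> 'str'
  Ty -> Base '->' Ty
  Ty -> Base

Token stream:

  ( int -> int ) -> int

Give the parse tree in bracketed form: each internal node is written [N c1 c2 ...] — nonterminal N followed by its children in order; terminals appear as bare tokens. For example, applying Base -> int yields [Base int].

[Ty [Base ( [Ty [Base int] -> [Ty [Base int]]] )] -> [Ty [Base int]]]

Ty
Base -> Ty
( Ty ) -> Ty
( Base -> Ty ) -> Ty
( int -> Ty ) -> Ty
( int -> Base ) -> Ty
( int -> int ) -> Ty
( int -> int ) -> Base
( int -> int ) -> int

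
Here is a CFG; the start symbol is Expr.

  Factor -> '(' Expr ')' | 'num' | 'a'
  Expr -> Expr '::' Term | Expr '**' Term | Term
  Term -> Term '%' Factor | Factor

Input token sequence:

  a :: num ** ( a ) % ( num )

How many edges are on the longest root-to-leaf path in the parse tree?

[Expr [Expr [Expr [Term [Factor a]]] :: [Term [Factor num]]] ** [Term [Term [Factor ( [Expr [Term [Factor a]]] )]] % [Factor ( [Expr [Term [Factor num]]] )]]]

7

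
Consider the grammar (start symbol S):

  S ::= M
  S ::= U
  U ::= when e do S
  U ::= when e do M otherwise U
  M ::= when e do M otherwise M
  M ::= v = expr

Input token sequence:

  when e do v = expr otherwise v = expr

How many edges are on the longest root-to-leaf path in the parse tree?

[S [M when e do [M v = expr] otherwise [M v = expr]]]

3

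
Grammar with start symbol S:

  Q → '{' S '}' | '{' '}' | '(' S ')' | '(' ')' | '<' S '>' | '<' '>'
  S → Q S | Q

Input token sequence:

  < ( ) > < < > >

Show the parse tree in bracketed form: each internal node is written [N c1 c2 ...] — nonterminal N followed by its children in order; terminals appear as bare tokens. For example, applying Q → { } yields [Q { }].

[S [Q < [S [Q ( )]] >] [S [Q < [S [Q < >]] >]]]

S
Q S
< S > S
< Q > S
< ( ) > S
< ( ) > Q
< ( ) > < S >
< ( ) > < Q >
< ( ) > < < > >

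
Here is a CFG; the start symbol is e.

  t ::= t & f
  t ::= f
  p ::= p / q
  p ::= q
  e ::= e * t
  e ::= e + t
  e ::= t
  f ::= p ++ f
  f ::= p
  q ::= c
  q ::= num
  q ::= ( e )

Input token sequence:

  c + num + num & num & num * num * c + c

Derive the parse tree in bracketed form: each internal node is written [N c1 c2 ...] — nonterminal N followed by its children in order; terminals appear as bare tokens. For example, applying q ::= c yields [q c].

[e [e [e [e [e [e [t [f [p [q c]]]]] + [t [f [p [q num]]]]] + [t [t [t [f [p [q num]]]] & [f [p [q num]]]] & [f [p [q num]]]]] * [t [f [p [q num]]]]] * [t [f [p [q c]]]]] + [t [f [p [q c]]]]]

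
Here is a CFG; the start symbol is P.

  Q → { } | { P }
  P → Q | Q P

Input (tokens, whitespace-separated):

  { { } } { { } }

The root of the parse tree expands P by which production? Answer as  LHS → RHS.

P → Q P

[P [Q { [P [Q { }]] }] [P [Q { [P [Q { }]] }]]]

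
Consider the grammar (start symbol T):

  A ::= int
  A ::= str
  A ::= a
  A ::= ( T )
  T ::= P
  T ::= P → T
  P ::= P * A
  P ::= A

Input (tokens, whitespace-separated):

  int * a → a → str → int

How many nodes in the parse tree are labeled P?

[T [P [P [A int]] * [A a]] → [T [P [A a]] → [T [P [A str]] → [T [P [A int]]]]]]

5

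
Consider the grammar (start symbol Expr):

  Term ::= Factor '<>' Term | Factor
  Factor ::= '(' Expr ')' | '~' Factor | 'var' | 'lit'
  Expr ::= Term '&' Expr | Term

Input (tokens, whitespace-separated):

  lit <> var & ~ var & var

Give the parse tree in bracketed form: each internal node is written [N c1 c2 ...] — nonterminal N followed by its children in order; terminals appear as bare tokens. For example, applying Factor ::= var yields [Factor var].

[Expr [Term [Factor lit] <> [Term [Factor var]]] & [Expr [Term [Factor ~ [Factor var]]] & [Expr [Term [Factor var]]]]]

Expr
Term & Expr
Factor <> Term & Expr
lit <> Term & Expr
lit <> Factor & Expr
lit <> var & Expr
lit <> var & Term & Expr
lit <> var & Factor & Expr
lit <> var & ~ Factor & Expr
lit <> var & ~ var & Expr
lit <> var & ~ var & Term
lit <> var & ~ var & Factor
lit <> var & ~ var & var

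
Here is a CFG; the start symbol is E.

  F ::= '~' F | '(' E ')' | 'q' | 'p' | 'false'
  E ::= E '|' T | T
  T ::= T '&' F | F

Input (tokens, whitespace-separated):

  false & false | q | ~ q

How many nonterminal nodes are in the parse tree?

12

[E [E [E [T [T [F false]] & [F false]]] | [T [F q]]] | [T [F ~ [F q]]]]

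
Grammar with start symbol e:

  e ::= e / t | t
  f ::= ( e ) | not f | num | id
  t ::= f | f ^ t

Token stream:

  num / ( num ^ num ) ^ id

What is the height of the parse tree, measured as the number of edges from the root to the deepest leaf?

[e [e [t [f num]]] / [t [f ( [e [t [f num] ^ [t [f num]]]] )] ^ [t [f id]]]]

7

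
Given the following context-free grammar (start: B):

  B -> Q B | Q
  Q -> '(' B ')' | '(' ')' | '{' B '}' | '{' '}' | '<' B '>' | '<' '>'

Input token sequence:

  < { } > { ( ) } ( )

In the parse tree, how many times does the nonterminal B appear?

[B [Q < [B [Q { }]] >] [B [Q { [B [Q ( )]] }] [B [Q ( )]]]]

5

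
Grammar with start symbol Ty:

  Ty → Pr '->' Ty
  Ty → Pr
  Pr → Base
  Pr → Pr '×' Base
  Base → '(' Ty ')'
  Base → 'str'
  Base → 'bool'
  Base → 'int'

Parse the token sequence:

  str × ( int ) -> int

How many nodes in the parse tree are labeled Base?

4

[Ty [Pr [Pr [Base str]] × [Base ( [Ty [Pr [Base int]]] )]] -> [Ty [Pr [Base int]]]]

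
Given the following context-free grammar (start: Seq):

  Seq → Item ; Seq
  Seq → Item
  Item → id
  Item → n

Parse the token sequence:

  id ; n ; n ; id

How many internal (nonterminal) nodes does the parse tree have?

[Seq [Item id] ; [Seq [Item n] ; [Seq [Item n] ; [Seq [Item id]]]]]

8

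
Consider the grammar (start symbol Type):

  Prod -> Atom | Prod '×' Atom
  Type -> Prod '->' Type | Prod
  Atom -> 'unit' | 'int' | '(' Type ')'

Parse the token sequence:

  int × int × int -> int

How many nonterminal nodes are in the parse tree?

[Type [Prod [Prod [Prod [Atom int]] × [Atom int]] × [Atom int]] -> [Type [Prod [Atom int]]]]

10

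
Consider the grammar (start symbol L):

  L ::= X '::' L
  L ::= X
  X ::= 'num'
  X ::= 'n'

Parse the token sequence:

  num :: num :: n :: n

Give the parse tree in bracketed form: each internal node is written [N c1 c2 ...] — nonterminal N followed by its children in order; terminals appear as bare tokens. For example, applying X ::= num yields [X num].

L
X :: L
num :: L
num :: X :: L
num :: num :: L
num :: num :: X :: L
num :: num :: n :: L
num :: num :: n :: X
num :: num :: n :: n

[L [X num] :: [L [X num] :: [L [X n] :: [L [X n]]]]]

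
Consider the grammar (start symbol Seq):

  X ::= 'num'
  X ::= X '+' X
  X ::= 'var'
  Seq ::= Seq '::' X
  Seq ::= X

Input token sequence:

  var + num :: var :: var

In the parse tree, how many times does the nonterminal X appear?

5

[Seq [Seq [Seq [X [X var] + [X num]]] :: [X var]] :: [X var]]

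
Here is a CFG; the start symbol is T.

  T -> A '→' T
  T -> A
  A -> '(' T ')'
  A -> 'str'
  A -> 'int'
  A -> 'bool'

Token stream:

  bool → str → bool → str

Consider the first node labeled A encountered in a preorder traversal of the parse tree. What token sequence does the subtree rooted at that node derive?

[T [A bool] → [T [A str] → [T [A bool] → [T [A str]]]]]

bool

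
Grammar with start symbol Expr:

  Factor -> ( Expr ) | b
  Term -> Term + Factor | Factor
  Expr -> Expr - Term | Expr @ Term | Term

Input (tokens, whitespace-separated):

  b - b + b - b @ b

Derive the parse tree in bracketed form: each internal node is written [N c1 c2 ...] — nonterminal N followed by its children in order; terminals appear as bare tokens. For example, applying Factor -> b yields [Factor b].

[Expr [Expr [Expr [Expr [Term [Factor b]]] - [Term [Term [Factor b]] + [Factor b]]] - [Term [Factor b]]] @ [Term [Factor b]]]

Expr
Expr @ Term
Expr - Term @ Term
Expr - Term - Term @ Term
Term - Term - Term @ Term
Factor - Term - Term @ Term
b - Term - Term @ Term
b - Term + Factor - Term @ Term
b - Factor + Factor - Term @ Term
b - b + Factor - Term @ Term
b - b + b - Term @ Term
b - b + b - Factor @ Term
b - b + b - b @ Term
b - b + b - b @ Factor
b - b + b - b @ b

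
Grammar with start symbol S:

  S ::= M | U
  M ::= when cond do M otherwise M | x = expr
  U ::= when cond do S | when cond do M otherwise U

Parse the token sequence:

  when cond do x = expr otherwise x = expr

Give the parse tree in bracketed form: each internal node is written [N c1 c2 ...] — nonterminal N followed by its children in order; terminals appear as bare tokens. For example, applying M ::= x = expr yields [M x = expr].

S
M
when cond do M otherwise M
when cond do x = expr otherwise M
when cond do x = expr otherwise x = expr

[S [M when cond do [M x = expr] otherwise [M x = expr]]]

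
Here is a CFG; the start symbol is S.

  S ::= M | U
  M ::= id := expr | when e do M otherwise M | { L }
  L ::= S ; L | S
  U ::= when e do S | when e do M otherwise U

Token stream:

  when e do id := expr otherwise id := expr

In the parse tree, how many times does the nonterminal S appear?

[S [M when e do [M id := expr] otherwise [M id := expr]]]

1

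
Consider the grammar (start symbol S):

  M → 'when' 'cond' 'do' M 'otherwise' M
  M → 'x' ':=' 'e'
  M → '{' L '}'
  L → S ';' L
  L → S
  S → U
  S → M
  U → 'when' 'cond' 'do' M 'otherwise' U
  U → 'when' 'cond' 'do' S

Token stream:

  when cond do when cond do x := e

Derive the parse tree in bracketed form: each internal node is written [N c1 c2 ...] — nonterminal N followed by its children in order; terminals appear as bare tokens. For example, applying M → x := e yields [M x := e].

[S [U when cond do [S [U when cond do [S [M x := e]]]]]]

S
U
when cond do S
when cond do U
when cond do when cond do S
when cond do when cond do M
when cond do when cond do x := e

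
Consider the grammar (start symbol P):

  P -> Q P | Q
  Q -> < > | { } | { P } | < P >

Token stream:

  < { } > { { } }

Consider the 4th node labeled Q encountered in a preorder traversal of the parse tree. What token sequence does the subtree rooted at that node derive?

[P [Q < [P [Q { }]] >] [P [Q { [P [Q { }]] }]]]

{ }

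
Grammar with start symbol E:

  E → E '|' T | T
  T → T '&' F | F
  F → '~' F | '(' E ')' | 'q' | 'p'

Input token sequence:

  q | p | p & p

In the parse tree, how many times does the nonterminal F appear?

[E [E [E [T [F q]]] | [T [F p]]] | [T [T [F p]] & [F p]]]

4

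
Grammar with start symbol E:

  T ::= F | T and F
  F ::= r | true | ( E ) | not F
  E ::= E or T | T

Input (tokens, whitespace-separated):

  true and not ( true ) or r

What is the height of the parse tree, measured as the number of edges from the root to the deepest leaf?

[E [E [T [T [F true]] and [F not [F ( [E [T [F true]]] )]]]] or [T [F r]]]

8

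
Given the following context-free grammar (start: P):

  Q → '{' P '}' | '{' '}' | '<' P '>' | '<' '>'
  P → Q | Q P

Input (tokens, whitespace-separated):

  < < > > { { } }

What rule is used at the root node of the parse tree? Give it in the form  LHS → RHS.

P → Q P

[P [Q < [P [Q < >]] >] [P [Q { [P [Q { }]] }]]]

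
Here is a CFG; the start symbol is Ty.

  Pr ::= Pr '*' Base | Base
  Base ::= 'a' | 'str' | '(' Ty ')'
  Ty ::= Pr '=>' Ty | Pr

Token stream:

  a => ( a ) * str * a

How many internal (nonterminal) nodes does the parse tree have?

13

[Ty [Pr [Base a]] => [Ty [Pr [Pr [Pr [Base ( [Ty [Pr [Base a]]] )]] * [Base str]] * [Base a]]]]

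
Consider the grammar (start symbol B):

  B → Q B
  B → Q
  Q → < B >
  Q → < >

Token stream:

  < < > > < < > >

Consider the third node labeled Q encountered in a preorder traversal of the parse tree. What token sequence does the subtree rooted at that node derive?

[B [Q < [B [Q < >]] >] [B [Q < [B [Q < >]] >]]]

< < > >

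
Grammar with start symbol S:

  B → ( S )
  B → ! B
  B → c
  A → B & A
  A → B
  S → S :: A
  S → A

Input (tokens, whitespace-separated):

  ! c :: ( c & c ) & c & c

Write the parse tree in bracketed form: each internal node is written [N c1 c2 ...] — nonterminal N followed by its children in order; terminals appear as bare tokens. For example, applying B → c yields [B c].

S
S :: A
A :: A
B :: A
! B :: A
! c :: A
! c :: B & A
! c :: ( S ) & A
! c :: ( A ) & A
! c :: ( B & A ) & A
! c :: ( c & A ) & A
! c :: ( c & B ) & A
! c :: ( c & c ) & A
! c :: ( c & c ) & B & A
! c :: ( c & c ) & c & A
! c :: ( c & c ) & c & B
! c :: ( c & c ) & c & c

[S [S [A [B ! [B c]]]] :: [A [B ( [S [A [B c] & [A [B c]]]] )] & [A [B c] & [A [B c]]]]]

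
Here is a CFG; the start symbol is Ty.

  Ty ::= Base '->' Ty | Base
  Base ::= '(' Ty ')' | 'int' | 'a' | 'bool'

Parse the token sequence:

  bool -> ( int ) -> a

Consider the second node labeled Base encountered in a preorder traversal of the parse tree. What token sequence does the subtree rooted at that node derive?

[Ty [Base bool] -> [Ty [Base ( [Ty [Base int]] )] -> [Ty [Base a]]]]

( int )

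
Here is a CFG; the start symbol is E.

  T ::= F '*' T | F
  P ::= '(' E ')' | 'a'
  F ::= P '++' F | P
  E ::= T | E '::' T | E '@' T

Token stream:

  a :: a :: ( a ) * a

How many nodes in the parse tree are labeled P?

[E [E [E [T [F [P a]]]] :: [T [F [P a]]]] :: [T [F [P ( [E [T [F [P a]]]] )]] * [T [F [P a]]]]]

5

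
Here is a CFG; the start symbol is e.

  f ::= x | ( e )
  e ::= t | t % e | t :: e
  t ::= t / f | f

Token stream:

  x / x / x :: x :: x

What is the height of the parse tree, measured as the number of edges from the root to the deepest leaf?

5

[e [t [t [t [f x]] / [f x]] / [f x]] :: [e [t [f x]] :: [e [t [f x]]]]]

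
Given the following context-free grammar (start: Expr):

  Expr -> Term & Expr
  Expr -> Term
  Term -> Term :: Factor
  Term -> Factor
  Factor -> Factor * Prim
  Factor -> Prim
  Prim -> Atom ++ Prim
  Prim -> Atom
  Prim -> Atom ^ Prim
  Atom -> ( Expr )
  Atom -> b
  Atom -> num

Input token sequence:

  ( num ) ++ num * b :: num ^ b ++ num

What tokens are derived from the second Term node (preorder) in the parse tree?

( num ) ++ num * b

[Expr [Term [Term [Factor [Factor [Prim [Atom ( [Expr [Term [Factor [Prim [Atom num]]]]] )] ++ [Prim [Atom num]]]] * [Prim [Atom b]]]] :: [Factor [Prim [Atom num] ^ [Prim [Atom b] ++ [Prim [Atom num]]]]]]]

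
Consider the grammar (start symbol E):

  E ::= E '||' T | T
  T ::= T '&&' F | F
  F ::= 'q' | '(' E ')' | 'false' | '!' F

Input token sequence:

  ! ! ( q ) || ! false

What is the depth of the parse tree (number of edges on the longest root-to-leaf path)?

[E [E [T [F ! [F ! [F ( [E [T [F q]]] )]]]]] || [T [F ! [F false]]]]

9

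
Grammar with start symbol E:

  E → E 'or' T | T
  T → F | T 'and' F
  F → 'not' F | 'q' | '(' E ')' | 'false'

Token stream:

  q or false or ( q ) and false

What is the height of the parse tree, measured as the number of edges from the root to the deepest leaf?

7

[E [E [E [T [F q]]] or [T [F false]]] or [T [T [F ( [E [T [F q]]] )]] and [F false]]]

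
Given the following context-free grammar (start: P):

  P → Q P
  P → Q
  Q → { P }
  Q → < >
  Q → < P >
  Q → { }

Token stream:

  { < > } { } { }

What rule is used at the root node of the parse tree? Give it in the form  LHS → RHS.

[P [Q { [P [Q < >]] }] [P [Q { }] [P [Q { }]]]]

P → Q P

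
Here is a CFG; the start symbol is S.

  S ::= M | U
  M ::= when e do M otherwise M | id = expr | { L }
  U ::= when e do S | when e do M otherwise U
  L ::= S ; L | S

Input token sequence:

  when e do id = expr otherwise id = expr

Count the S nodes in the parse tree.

1

[S [M when e do [M id = expr] otherwise [M id = expr]]]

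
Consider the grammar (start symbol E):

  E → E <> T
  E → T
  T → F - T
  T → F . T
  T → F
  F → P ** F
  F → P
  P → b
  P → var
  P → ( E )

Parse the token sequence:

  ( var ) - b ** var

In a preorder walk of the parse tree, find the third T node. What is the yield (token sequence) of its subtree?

b ** var

[E [T [F [P ( [E [T [F [P var]]]] )]] - [T [F [P b] ** [F [P var]]]]]]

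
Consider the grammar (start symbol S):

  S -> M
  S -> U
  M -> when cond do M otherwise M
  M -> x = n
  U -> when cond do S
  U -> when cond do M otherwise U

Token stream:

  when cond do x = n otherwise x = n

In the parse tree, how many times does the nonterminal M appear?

3

[S [M when cond do [M x = n] otherwise [M x = n]]]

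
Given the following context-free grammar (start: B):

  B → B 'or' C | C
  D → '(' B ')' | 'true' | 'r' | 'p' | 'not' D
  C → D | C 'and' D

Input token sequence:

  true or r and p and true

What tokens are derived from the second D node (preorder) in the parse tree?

r

[B [B [C [D true]]] or [C [C [C [D r]] and [D p]] and [D true]]]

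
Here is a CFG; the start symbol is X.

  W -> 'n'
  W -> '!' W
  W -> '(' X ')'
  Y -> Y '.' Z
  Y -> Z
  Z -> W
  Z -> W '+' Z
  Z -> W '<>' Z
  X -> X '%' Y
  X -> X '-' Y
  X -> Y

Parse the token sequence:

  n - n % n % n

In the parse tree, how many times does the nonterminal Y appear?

[X [X [X [X [Y [Z [W n]]]] - [Y [Z [W n]]]] % [Y [Z [W n]]]] % [Y [Z [W n]]]]

4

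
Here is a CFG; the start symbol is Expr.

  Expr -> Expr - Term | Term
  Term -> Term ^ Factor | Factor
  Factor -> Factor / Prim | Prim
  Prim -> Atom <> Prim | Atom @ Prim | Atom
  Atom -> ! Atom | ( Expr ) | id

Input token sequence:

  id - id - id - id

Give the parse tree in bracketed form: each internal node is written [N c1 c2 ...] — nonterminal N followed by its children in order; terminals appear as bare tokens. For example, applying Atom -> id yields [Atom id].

[Expr [Expr [Expr [Expr [Term [Factor [Prim [Atom id]]]]] - [Term [Factor [Prim [Atom id]]]]] - [Term [Factor [Prim [Atom id]]]]] - [Term [Factor [Prim [Atom id]]]]]

Expr
Expr - Term
Expr - Term - Term
Expr - Term - Term - Term
Term - Term - Term - Term
Factor - Term - Term - Term
Prim - Term - Term - Term
Atom - Term - Term - Term
id - Term - Term - Term
id - Factor - Term - Term
id - Prim - Term - Term
id - Atom - Term - Term
id - id - Term - Term
id - id - Factor - Term
id - id - Prim - Term
id - id - Atom - Term
id - id - id - Term
id - id - id - Factor
id - id - id - Prim
id - id - id - Atom
id - id - id - id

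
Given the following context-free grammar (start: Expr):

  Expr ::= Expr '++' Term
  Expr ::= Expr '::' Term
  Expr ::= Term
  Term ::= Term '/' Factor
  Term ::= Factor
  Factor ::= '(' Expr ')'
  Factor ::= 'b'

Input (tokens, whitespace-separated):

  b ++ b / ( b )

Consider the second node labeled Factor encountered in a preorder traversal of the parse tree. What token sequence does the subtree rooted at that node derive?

[Expr [Expr [Term [Factor b]]] ++ [Term [Term [Factor b]] / [Factor ( [Expr [Term [Factor b]]] )]]]

b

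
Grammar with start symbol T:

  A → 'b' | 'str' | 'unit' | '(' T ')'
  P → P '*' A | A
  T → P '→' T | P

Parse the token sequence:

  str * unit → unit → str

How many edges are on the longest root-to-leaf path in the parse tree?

[T [P [P [A str]] * [A unit]] → [T [P [A unit]] → [T [P [A str]]]]]

5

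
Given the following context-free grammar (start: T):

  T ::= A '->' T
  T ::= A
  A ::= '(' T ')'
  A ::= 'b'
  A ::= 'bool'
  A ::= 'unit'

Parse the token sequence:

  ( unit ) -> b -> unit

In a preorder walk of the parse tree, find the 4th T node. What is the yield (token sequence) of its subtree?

[T [A ( [T [A unit]] )] -> [T [A b] -> [T [A unit]]]]

unit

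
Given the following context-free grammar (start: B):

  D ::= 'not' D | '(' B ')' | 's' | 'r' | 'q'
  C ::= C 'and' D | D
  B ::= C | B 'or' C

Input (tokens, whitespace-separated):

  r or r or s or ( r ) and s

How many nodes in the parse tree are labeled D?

6

[B [B [B [B [C [D r]]] or [C [D r]]] or [C [D s]]] or [C [C [D ( [B [C [D r]]] )]] and [D s]]]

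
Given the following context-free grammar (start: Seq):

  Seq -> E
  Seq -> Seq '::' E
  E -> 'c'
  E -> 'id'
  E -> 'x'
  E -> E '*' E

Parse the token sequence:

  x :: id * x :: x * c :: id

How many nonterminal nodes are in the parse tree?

12

[Seq [Seq [Seq [Seq [E x]] :: [E [E id] * [E x]]] :: [E [E x] * [E c]]] :: [E id]]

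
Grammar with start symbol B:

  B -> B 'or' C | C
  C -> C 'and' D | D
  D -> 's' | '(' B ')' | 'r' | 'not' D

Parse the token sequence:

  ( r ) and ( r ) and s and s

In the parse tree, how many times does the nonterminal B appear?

[B [C [C [C [C [D ( [B [C [D r]]] )]] and [D ( [B [C [D r]]] )]] and [D s]] and [D s]]]

3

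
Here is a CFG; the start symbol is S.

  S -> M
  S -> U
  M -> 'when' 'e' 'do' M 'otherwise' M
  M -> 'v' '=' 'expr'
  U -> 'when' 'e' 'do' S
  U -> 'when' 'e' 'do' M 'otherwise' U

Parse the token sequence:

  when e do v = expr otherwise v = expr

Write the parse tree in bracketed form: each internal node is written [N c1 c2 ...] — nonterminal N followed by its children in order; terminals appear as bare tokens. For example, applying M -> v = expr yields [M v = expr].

[S [M when e do [M v = expr] otherwise [M v = expr]]]

S
M
when e do M otherwise M
when e do v = expr otherwise M
when e do v = expr otherwise v = expr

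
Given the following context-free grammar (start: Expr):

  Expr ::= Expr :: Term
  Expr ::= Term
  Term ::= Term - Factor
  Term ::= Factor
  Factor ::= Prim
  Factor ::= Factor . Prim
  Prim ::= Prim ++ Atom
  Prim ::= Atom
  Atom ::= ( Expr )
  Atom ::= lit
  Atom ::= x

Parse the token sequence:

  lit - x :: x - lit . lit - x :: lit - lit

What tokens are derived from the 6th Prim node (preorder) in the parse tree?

x

[Expr [Expr [Expr [Term [Term [Factor [Prim [Atom lit]]]] - [Factor [Prim [Atom x]]]]] :: [Term [Term [Term [Factor [Prim [Atom x]]]] - [Factor [Factor [Prim [Atom lit]]] . [Prim [Atom lit]]]] - [Factor [Prim [Atom x]]]]] :: [Term [Term [Factor [Prim [Atom lit]]]] - [Factor [Prim [Atom lit]]]]]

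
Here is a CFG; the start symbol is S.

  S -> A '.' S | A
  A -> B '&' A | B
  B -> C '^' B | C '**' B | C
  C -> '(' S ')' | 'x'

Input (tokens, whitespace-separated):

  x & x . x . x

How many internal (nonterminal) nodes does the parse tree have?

15

[S [A [B [C x]] & [A [B [C x]]]] . [S [A [B [C x]]] . [S [A [B [C x]]]]]]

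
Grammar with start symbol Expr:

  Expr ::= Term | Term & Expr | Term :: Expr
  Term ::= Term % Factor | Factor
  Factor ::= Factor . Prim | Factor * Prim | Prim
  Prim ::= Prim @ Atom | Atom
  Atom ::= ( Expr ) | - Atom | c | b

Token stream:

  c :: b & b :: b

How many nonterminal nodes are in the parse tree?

20

[Expr [Term [Factor [Prim [Atom c]]]] :: [Expr [Term [Factor [Prim [Atom b]]]] & [Expr [Term [Factor [Prim [Atom b]]]] :: [Expr [Term [Factor [Prim [Atom b]]]]]]]]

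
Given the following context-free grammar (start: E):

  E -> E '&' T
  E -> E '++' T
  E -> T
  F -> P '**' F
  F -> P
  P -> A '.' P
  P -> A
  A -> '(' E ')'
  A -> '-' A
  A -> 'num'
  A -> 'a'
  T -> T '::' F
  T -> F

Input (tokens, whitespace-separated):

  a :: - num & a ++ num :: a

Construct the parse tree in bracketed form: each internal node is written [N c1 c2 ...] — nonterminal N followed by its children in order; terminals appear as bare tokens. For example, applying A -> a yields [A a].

[E [E [E [T [T [F [P [A a]]]] :: [F [P [A - [A num]]]]]] & [T [F [P [A a]]]]] ++ [T [T [F [P [A num]]]] :: [F [P [A a]]]]]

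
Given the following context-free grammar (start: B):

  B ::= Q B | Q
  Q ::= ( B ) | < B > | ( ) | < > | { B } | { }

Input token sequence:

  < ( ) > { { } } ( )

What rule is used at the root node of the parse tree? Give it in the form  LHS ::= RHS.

[B [Q < [B [Q ( )]] >] [B [Q { [B [Q { }]] }] [B [Q ( )]]]]

B ::= Q B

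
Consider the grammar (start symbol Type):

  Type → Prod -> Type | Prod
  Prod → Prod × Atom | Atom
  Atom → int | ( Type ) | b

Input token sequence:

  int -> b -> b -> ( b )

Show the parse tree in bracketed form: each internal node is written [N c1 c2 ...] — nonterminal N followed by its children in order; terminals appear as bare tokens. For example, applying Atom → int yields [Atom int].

[Type [Prod [Atom int]] -> [Type [Prod [Atom b]] -> [Type [Prod [Atom b]] -> [Type [Prod [Atom ( [Type [Prod [Atom b]]] )]]]]]]

Type
Prod -> Type
Atom -> Type
int -> Type
int -> Prod -> Type
int -> Atom -> Type
int -> b -> Type
int -> b -> Prod -> Type
int -> b -> Atom -> Type
int -> b -> b -> Type
int -> b -> b -> Prod
int -> b -> b -> Atom
int -> b -> b -> ( Type )
int -> b -> b -> ( Prod )
int -> b -> b -> ( Atom )
int -> b -> b -> ( b )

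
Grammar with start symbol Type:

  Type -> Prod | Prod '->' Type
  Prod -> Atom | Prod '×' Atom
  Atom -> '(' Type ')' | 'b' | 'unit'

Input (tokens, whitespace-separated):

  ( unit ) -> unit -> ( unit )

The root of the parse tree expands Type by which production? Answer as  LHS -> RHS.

[Type [Prod [Atom ( [Type [Prod [Atom unit]]] )]] -> [Type [Prod [Atom unit]] -> [Type [Prod [Atom ( [Type [Prod [Atom unit]]] )]]]]]

Type -> Prod '->' Type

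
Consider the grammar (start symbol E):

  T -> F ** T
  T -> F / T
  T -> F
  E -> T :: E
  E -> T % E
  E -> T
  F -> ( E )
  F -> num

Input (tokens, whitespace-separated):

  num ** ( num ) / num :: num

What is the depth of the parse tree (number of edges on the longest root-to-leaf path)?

[E [T [F num] ** [T [F ( [E [T [F num]]] )] / [T [F num]]]] :: [E [T [F num]]]]

7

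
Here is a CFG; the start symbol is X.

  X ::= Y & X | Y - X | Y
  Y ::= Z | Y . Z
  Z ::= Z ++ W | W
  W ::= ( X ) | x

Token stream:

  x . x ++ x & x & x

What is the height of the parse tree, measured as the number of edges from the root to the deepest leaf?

6

[X [Y [Y [Z [W x]]] . [Z [Z [W x]] ++ [W x]]] & [X [Y [Z [W x]]] & [X [Y [Z [W x]]]]]]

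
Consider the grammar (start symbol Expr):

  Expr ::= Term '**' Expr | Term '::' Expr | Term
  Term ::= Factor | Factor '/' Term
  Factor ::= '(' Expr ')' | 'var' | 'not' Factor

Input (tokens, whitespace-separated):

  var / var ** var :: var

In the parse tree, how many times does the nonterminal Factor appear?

[Expr [Term [Factor var] / [Term [Factor var]]] ** [Expr [Term [Factor var]] :: [Expr [Term [Factor var]]]]]

4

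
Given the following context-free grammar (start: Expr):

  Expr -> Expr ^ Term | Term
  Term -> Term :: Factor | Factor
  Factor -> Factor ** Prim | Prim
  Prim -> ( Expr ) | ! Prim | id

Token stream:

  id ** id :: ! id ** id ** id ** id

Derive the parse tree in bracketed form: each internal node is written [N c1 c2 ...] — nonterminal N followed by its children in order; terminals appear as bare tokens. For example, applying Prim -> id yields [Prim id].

Expr
Term
Term :: Factor
Factor :: Factor
Factor ** Prim :: Factor
Prim ** Prim :: Factor
id ** Prim :: Factor
id ** id :: Factor
id ** id :: Factor ** Prim
id ** id :: Factor ** Prim ** Prim
id ** id :: Factor ** Prim ** Prim ** Prim
id ** id :: Prim ** Prim ** Prim ** Prim
id ** id :: ! Prim ** Prim ** Prim ** Prim
id ** id :: ! id ** Prim ** Prim ** Prim
id ** id :: ! id ** id ** Prim ** Prim
id ** id :: ! id ** id ** id ** Prim
id ** id :: ! id ** id ** id ** id

[Expr [Term [Term [Factor [Factor [Prim id]] ** [Prim id]]] :: [Factor [Factor [Factor [Factor [Prim ! [Prim id]]] ** [Prim id]] ** [Prim id]] ** [Prim id]]]]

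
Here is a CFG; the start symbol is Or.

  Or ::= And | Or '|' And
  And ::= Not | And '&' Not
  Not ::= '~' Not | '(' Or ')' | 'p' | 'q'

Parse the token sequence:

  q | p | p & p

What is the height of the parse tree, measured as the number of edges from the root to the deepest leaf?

5

[Or [Or [Or [And [Not q]]] | [And [Not p]]] | [And [And [Not p]] & [Not p]]]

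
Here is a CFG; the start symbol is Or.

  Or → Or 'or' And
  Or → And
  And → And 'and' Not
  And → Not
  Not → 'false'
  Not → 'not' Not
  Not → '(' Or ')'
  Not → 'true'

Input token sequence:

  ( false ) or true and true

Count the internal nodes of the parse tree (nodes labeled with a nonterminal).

11

[Or [Or [And [Not ( [Or [And [Not false]]] )]]] or [And [And [Not true]] and [Not true]]]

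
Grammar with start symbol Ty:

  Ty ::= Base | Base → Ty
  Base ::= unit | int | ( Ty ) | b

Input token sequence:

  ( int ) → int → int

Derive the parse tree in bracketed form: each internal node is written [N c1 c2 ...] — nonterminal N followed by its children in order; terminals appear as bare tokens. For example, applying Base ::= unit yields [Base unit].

Ty
Base → Ty
( Ty ) → Ty
( Base ) → Ty
( int ) → Ty
( int ) → Base → Ty
( int ) → int → Ty
( int ) → int → Base
( int ) → int → int

[Ty [Base ( [Ty [Base int]] )] → [Ty [Base int] → [Ty [Base int]]]]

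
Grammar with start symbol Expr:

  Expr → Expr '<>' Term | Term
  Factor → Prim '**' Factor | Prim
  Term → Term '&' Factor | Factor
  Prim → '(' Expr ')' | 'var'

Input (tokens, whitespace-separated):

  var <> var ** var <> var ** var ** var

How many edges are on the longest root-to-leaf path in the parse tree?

[Expr [Expr [Expr [Term [Factor [Prim var]]]] <> [Term [Factor [Prim var] ** [Factor [Prim var]]]]] <> [Term [Factor [Prim var] ** [Factor [Prim var] ** [Factor [Prim var]]]]]]

6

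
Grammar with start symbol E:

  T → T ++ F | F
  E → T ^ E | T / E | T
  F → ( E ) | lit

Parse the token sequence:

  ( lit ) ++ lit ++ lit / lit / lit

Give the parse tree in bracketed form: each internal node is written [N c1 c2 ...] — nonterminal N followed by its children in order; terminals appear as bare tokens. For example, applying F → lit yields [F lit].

[E [T [T [T [F ( [E [T [F lit]]] )]] ++ [F lit]] ++ [F lit]] / [E [T [F lit]] / [E [T [F lit]]]]]

E
T / E
T ++ F / E
T ++ F ++ F / E
F ++ F ++ F / E
( E ) ++ F ++ F / E
( T ) ++ F ++ F / E
( F ) ++ F ++ F / E
( lit ) ++ F ++ F / E
( lit ) ++ lit ++ F / E
( lit ) ++ lit ++ lit / E
( lit ) ++ lit ++ lit / T / E
( lit ) ++ lit ++ lit / F / E
( lit ) ++ lit ++ lit / lit / E
( lit ) ++ lit ++ lit / lit / T
( lit ) ++ lit ++ lit / lit / F
( lit ) ++ lit ++ lit / lit / lit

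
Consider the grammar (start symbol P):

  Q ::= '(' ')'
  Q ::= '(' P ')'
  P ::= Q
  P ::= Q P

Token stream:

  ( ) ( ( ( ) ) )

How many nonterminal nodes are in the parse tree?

8

[P [Q ( )] [P [Q ( [P [Q ( [P [Q ( )]] )]] )]]]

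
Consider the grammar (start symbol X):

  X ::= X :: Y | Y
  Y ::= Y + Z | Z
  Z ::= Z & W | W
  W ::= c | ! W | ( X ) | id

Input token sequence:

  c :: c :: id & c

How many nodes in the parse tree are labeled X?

3

[X [X [X [Y [Z [W c]]]] :: [Y [Z [W c]]]] :: [Y [Z [Z [W id]] & [W c]]]]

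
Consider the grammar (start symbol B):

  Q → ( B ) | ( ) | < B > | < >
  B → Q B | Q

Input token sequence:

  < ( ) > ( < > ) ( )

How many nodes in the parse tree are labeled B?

5

[B [Q < [B [Q ( )]] >] [B [Q ( [B [Q < >]] )] [B [Q ( )]]]]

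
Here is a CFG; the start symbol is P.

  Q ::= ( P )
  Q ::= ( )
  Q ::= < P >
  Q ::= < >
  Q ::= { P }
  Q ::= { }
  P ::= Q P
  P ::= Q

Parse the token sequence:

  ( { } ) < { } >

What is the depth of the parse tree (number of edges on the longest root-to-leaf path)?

5

[P [Q ( [P [Q { }]] )] [P [Q < [P [Q { }]] >]]]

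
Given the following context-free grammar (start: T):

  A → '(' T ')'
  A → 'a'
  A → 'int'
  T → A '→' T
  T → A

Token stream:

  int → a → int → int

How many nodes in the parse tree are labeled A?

[T [A int] → [T [A a] → [T [A int] → [T [A int]]]]]

4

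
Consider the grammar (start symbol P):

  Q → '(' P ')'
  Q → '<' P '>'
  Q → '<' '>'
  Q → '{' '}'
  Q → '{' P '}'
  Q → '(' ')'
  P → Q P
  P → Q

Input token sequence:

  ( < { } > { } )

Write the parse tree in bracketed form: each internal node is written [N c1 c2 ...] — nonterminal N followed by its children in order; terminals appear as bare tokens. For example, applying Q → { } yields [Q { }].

P
Q
( P )
( Q P )
( < P > P )
( < Q > P )
( < { } > P )
( < { } > Q )
( < { } > { } )

[P [Q ( [P [Q < [P [Q { }]] >] [P [Q { }]]] )]]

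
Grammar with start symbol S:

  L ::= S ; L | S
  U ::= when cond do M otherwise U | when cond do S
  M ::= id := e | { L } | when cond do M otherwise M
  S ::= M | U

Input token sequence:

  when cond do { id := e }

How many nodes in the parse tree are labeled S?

[S [U when cond do [S [M { [L [S [M id := e]]] }]]]]

3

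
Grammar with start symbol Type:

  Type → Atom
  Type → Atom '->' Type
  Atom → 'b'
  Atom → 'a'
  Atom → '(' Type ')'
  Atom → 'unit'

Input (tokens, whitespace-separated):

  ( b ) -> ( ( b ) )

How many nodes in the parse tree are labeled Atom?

[Type [Atom ( [Type [Atom b]] )] -> [Type [Atom ( [Type [Atom ( [Type [Atom b]] )]] )]]]

5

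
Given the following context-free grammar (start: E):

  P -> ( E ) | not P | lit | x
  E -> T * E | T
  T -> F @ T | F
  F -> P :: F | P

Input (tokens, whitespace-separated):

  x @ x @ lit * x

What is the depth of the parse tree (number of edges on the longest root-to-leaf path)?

[E [T [F [P x]] @ [T [F [P x]] @ [T [F [P lit]]]]] * [E [T [F [P x]]]]]

6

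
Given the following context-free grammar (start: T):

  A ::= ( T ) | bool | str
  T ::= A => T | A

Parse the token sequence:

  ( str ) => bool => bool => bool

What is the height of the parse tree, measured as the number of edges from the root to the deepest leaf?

[T [A ( [T [A str]] )] => [T [A bool] => [T [A bool] => [T [A bool]]]]]

5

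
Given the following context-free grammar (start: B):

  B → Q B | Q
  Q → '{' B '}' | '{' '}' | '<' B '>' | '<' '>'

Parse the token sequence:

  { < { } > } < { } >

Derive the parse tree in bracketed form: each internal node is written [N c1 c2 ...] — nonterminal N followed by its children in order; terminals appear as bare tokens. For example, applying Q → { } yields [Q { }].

[B [Q { [B [Q < [B [Q { }]] >]] }] [B [Q < [B [Q { }]] >]]]

B
Q B
{ B } B
{ Q } B
{ < B > } B
{ < Q > } B
{ < { } > } B
{ < { } > } Q
{ < { } > } < B >
{ < { } > } < Q >
{ < { } > } < { } >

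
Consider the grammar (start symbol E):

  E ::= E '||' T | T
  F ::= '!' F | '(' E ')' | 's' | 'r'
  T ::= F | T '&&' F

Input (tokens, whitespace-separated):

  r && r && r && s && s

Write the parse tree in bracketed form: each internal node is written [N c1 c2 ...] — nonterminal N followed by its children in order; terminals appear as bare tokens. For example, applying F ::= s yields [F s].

[E [T [T [T [T [T [F r]] && [F r]] && [F r]] && [F s]] && [F s]]]

E
T
T && F
T && F && F
T && F && F && F
T && F && F && F && F
F && F && F && F && F
r && F && F && F && F
r && r && F && F && F
r && r && r && F && F
r && r && r && s && F
r && r && r && s && s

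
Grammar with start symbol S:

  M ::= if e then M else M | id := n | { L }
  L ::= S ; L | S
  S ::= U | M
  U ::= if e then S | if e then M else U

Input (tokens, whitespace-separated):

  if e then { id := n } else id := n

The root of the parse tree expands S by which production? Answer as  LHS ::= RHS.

[S [M if e then [M { [L [S [M id := n]]] }] else [M id := n]]]

S ::= M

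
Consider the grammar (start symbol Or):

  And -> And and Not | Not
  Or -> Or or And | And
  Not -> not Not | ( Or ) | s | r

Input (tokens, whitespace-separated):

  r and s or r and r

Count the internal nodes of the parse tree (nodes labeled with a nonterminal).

10

[Or [Or [And [And [Not r]] and [Not s]]] or [And [And [Not r]] and [Not r]]]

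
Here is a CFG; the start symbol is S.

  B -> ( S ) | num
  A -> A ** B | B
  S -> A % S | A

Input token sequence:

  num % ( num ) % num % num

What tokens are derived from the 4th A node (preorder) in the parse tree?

num

[S [A [B num]] % [S [A [B ( [S [A [B num]]] )]] % [S [A [B num]] % [S [A [B num]]]]]]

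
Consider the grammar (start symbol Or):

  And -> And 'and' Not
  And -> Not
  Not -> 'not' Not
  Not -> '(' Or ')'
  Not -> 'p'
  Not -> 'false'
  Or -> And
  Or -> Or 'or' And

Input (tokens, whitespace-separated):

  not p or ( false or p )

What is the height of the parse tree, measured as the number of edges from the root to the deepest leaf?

[Or [Or [And [Not not [Not p]]]] or [And [Not ( [Or [Or [And [Not false]]] or [And [Not p]]] )]]]

7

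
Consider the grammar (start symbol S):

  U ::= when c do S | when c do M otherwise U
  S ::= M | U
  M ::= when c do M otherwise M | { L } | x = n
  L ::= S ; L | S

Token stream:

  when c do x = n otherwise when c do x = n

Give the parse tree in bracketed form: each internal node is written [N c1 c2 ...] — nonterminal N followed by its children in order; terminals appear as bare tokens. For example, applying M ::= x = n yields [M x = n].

[S [U when c do [M x = n] otherwise [U when c do [S [M x = n]]]]]

S
U
when c do M otherwise U
when c do x = n otherwise U
when c do x = n otherwise when c do S
when c do x = n otherwise when c do M
when c do x = n otherwise when c do x = n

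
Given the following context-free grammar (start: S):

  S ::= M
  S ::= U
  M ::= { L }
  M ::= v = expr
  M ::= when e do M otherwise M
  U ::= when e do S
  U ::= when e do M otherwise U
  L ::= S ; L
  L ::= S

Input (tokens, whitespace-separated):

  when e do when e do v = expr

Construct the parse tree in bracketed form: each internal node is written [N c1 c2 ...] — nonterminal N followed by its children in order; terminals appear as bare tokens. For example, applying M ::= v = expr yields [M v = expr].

[S [U when e do [S [U when e do [S [M v = expr]]]]]]

S
U
when e do S
when e do U
when e do when e do S
when e do when e do M
when e do when e do v = expr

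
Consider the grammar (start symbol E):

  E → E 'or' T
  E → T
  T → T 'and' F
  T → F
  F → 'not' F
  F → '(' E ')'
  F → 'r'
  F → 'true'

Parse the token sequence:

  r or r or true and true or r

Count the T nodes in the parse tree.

5

[E [E [E [E [T [F r]]] or [T [F r]]] or [T [T [F true]] and [F true]]] or [T [F r]]]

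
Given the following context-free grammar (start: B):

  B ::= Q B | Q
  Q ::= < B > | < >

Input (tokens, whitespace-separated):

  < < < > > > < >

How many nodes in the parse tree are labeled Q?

4

[B [Q < [B [Q < [B [Q < >]] >]] >] [B [Q < >]]]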